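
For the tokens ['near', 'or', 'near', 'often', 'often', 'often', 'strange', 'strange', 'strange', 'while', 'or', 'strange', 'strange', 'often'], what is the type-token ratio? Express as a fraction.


Tokens: 14
Unique types: ('near', 'often', 'or', 'strange', 'while') = 5
TTR = 5/14
Already in lowest terms.

5/14


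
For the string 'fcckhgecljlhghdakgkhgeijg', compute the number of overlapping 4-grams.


String 'fcckhgecljlhghdakgkhgeijg' has length L = 25.
Number of overlapping n-grams = L - n + 1
Substituting: 25 - 4 + 1 = 22

22


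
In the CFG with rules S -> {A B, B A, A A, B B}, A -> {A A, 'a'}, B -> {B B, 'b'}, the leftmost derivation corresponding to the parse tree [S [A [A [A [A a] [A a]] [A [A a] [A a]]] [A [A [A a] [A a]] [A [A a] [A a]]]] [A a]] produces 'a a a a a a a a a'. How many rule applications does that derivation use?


Every bracketed nonterminal node [X ...] in the tree is produced by exactly one rule application.
Reading the tree off as a leftmost derivation:
  Step 1: S  =>  A A   (applied S -> A A)
  Step 2: A A  =>  A A A   (applied A -> A A)
  Step 3: A A A  =>  A A A A   (applied A -> A A)
  Step 4: A A A A  =>  A A A A A   (applied A -> A A)
  Step 5: A A A A A  =>  a A A A A   (applied A -> a)
  Step 6: a A A A A  =>  a a A A A   (applied A -> a)
  Step 7: a a A A A  =>  a a A A A A   (applied A -> A A)
  Step 8: a a A A A A  =>  a a a A A A   (applied A -> a)
  Step 9: a a a A A A  =>  a a a a A A   (applied A -> a)
  Step 10: a a a a A A  =>  a a a a A A A   (applied A -> A A)
  Step 11: a a a a A A A  =>  a a a a A A A A   (applied A -> A A)
  Step 12: a a a a A A A A  =>  a a a a a A A A   (applied A -> a)
  Step 13: a a a a a A A A  =>  a a a a a a A A   (applied A -> a)
  Step 14: a a a a a a A A  =>  a a a a a a A A A   (applied A -> A A)
  Step 15: a a a a a a A A A  =>  a a a a a a a A A   (applied A -> a)
  Step 16: a a a a a a a A A  =>  a a a a a a a a A   (applied A -> a)
  Step 17: a a a a a a a a A  =>  a a a a a a a a a   (applied A -> a)
Final yield: a a a a a a a a a
Total rewrite steps: 17

17


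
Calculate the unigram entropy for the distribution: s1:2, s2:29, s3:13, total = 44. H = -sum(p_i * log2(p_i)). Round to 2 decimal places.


Computing entropy H = -sum(p_i * log2(p_i)):
  s1: p = 2/44 = 0.0455, -p*log2(p) = 0.2027
  s2: p = 29/44 = 0.6591, -p*log2(p) = 0.3964
  s3: p = 13/44 = 0.2955, -p*log2(p) = 0.5197
H = sum of terms = 1.1188
Rounded to 2 decimals: 1.12

1.12


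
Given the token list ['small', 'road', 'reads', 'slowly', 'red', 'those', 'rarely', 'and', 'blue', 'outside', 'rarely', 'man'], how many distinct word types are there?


Listing all tokens and tracking unique types:
  Token 1: 'small' -> NEW (unique so far: 1)
  Token 2: 'road' -> NEW (unique so far: 2)
  Token 3: 'reads' -> NEW (unique so far: 3)
  Token 4: 'slowly' -> NEW (unique so far: 4)
  Token 5: 'red' -> NEW (unique so far: 5)
  Token 6: 'those' -> NEW (unique so far: 6)
  Token 7: 'rarely' -> NEW (unique so far: 7)
  Token 8: 'and' -> NEW (unique so far: 8)
  Token 9: 'blue' -> NEW (unique so far: 9)
  Token 10: 'outside' -> NEW (unique so far: 10)
  Token 11: 'rarely' -> duplicate (unique so far: 10)
  Token 12: 'man' -> NEW (unique so far: 11)
Unique types: ('and', 'blue', 'man', 'outside', 'rarely', 'reads', 'red', 'road', 'slowly', 'small', 'those')
Vocabulary size: 11

11


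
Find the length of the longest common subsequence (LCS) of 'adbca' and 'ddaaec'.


DP table for LCS of 'adbca' and 'ddaaec':
       d  d  a  a  e  c
    0  0  0  0  0  0  0
  a 0  0  0  1  1  1  1
  d 0  1  1  1  1  1  1
  b 0  1  1  1  1  1  1
  c 0  1  1  1  1  1  2
  a 0  1  1  2  2  2  2
LCS: 'ac'
LCS length = 2

2


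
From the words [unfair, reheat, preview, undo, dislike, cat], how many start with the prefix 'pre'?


Checking each word for prefix 'pre':
  'unfair' -> no (count: 0)
  'reheat' -> no (count: 0)
  'preview' -> YES, starts with 'pre' (count: 1)
  'undo' -> no (count: 1)
  'dislike' -> no (count: 1)
  'cat' -> no (count: 1)
Total with prefix 'pre': 1

1


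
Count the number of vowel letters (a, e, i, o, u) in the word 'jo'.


Scanning each character of 'jo':
  Position 1: 'j' -> consonant (running count: 0)
  Position 2: 'o' -> vowel (running count: 1)
Total vowels: 1

1


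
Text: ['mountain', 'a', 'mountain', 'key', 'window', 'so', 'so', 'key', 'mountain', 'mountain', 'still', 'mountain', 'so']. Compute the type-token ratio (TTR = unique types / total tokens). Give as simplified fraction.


Tokens: 13
Unique types: ('a', 'key', 'mountain', 'so', 'still', 'window') = 6
TTR = 6/13
Already in lowest terms.

6/13


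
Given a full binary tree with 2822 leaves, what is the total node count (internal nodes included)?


Leaf nodes (terminals): 2822
Internal nodes = n - 1 = 2822 - 1 = 2821
Total = leaves + internal = 2822 + 2821 = 5643

5643


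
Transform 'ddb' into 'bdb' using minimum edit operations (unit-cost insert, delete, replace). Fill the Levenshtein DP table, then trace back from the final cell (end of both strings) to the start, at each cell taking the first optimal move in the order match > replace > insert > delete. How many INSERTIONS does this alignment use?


Edit distance = 1. Backtracking from cell (3, 3) with preference match > replace > insert > delete,
then listing the resulting alignment 'ddb' -> 'bdb' left to right:
  Step 1: replace d->b
  Step 2: keep 'd'
  Step 3: keep 'b'
Total insertions: 0

0


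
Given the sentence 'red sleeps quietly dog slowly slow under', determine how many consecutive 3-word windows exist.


Word trigrams from [7] words:
  Trigram 1: (red sleeps quietly)
  Trigram 2: (sleeps quietly dog)
  Trigram 3: (quietly dog slowly)
  Trigram 4: (dog slowly slow)
  Trigram 5: (slowly slow under)
Total word trigrams: 7 - 2 = 5

5


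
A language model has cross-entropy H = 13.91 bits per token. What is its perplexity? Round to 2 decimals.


Perplexity formula: PP = 2^H
H = 13.91
PP = 2^13.91
Decompose: 2^13.91 = 2^13 * 2^0.91
2^13 = 8192, 2^0.91 ~ 1.8790455
PP ~ 8192 * 1.8790455 = 15393.1407360
Rounded to 2 decimals: 15393.14

15393.14


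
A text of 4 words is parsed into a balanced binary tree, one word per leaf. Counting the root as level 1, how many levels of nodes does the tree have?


In a balanced binary tree with n leaves the deepest leaf is ceil(log2(n)) edges below the root,
so counting node levels inclusive of root and leaves gives ceil(log2(n)) + 1 levels.
log2(4) = 2.0000
ceil(2.0000) = 2
levels = 2 + 1 = 3

3


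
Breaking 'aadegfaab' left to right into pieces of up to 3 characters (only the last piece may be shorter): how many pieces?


'aadegfaab' has 9 characters.
Chunking with max size 3:
  Chunk 1: 'aad' (positions 0-2)
  Chunk 2: 'egf' (positions 3-5)
  Chunk 3: 'aab' (positions 6-8)
Total chunks: ceil(9 / 3) = 3

3


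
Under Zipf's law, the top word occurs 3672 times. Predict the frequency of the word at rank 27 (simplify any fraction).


Zipf's law: freq(rank) = f1 / rank
f1 = 3672, rank = 27
freq = 3672 / 27
= 136

136


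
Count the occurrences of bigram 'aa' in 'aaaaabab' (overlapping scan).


Scanning 'aaaaabab' for bigram 'aa':
  Position 0: 'aa' -> MATCH
  Position 1: 'aa' -> MATCH
  Position 2: 'aa' -> MATCH
  Position 3: 'aa' -> MATCH
  Position 4: 'ab' -> no
  Position 5: 'ba' -> no
  Position 6: 'ab' -> no
Total matches: 4

4


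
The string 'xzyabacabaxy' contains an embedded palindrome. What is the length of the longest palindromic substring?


Scanning 'xzyabacabaxy' for palindromic substrings.
Substring at positions 3-9: 'abacaba'.
Check: reverse('abacaba') = 'abacaba' -> palindrome confirmed.
Neighbouring characters ('y' / 'x') break symmetry, so it cannot extend further.
No longer palindromic substring exists; longest length = 7

7


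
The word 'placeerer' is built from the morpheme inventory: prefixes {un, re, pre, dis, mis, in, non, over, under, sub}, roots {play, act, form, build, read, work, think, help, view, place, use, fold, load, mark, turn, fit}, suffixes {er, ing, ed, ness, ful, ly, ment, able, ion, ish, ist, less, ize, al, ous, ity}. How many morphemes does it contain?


Segmenting 'placeerer' against the inventory:
  'place' -> root (morpheme 1)
  'er' -> suffix (morpheme 2)
  'er' -> suffix (morpheme 3)
Total morphemes: 3

3


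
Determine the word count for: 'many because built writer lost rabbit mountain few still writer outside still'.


Counting words by splitting on spaces:
  Word 1: 'many'
  Word 2: 'because'
  Word 3: 'built'
  Word 4: 'writer'
  Word 5: 'lost'
  Word 6: 'rabbit'
  Word 7: 'mountain'
  Word 8: 'few'
  Word 9: 'still'
  Word 10: 'writer'
  Word 11: 'outside'
  Word 12: 'still'
Total words: 12

12


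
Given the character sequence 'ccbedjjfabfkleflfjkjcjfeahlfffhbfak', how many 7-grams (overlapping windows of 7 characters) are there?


String 'ccbedjjfabfkleflfjkjcjfeahlfffhbfak' has length L = 35.
Number of overlapping n-grams = L - n + 1
Substituting: 35 - 7 + 1 = 29

29


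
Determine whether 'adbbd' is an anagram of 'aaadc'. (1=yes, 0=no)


Sort characters of 'adbbd': 'abbdd'
Sort characters of 'aaadc': 'aaacd'
Sorted forms differ -> they are NOT anagrams
Result: 0

0


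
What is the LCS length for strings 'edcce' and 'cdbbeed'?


DP table for LCS of 'edcce' and 'cdbbeed':
       c  d  b  b  e  e  d
    0  0  0  0  0  0  0  0
  e 0  0  0  0  0  1  1  1
  d 0  0  1  1  1  1  1  2
  c 0  1  1  1  1  1  1  2
  c 0  1  1  1  1  1  1  2
  e 0  1  1  1  1  2  2  2
LCS: 'ed'
LCS length = 2

2


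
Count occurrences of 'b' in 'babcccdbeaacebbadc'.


Scanning 'babcccdbeaacebbadc' for 'b':
  Position 0: 'b' -> MATCH (count: 1)
  Position 2: 'b' -> MATCH (count: 2)
  Position 7: 'b' -> MATCH (count: 3)
  Position 13: 'b' -> MATCH (count: 4)
  Position 14: 'b' -> MATCH (count: 5)
Total occurrences of 'b': 5

5


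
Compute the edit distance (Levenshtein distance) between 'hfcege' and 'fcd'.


Building DP table for s1='hfcege' (len 6) and s2='fcd' (len 3):
       f  c  d
    0  1  2  3
  h 1  1  2  3
  f 2  1  2  3
  c 3  2  1  2
  e 4  3  2  2
  g 5  4  3  3
  e 6  5  4  4
Edit distance = dp[6][3] = 4

4


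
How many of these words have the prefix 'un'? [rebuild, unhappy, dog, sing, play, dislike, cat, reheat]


Checking each word for prefix 'un':
  'rebuild' -> no (count: 0)
  'unhappy' -> YES, starts with 'un' (count: 1)
  'dog' -> no (count: 1)
  'sing' -> no (count: 1)
  'play' -> no (count: 1)
  'dislike' -> no (count: 1)
  'cat' -> no (count: 1)
  'reheat' -> no (count: 1)
Total with prefix 'un': 1

1


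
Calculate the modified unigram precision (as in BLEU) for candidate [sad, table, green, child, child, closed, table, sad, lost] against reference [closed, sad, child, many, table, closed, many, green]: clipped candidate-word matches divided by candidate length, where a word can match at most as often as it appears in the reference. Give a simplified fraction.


Reference word counts: {'child': 1, 'closed': 2, 'green': 1, 'many': 2, 'sad': 1, 'table': 1}
Checking each candidate word (with clipping):
  'sad' -> in reference (ref count 1, used 1/1) -> match (matches: 1)
  'table' -> in reference (ref count 1, used 1/1) -> match (matches: 2)
  'green' -> in reference (ref count 1, used 1/1) -> match (matches: 3)
  'child' -> in reference (ref count 1, used 1/1) -> match (matches: 4)
  'child' -> ref count 1 already used up (1/1) -> clipped, no match (matches: 4)
  'closed' -> in reference (ref count 2, used 1/2) -> match (matches: 5)
  'table' -> ref count 1 already used up (1/1) -> clipped, no match (matches: 5)
  'sad' -> ref count 1 already used up (1/1) -> clipped, no match (matches: 5)
  'lost' -> not in reference -> no match (matches: 5)
Clipped matches: 5, Candidate length: 9
Precision = 5/9

5/9


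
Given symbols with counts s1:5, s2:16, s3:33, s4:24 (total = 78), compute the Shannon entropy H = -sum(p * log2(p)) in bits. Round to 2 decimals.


Computing entropy H = -sum(p_i * log2(p_i)):
  s1: p = 5/78 = 0.0641, -p*log2(p) = 0.2541
  s2: p = 16/78 = 0.2051, -p*log2(p) = 0.4688
  s3: p = 33/78 = 0.4231, -p*log2(p) = 0.5250
  s4: p = 24/78 = 0.3077, -p*log2(p) = 0.5232
H = sum of terms = 1.7711
Rounded to 2 decimals: 1.77

1.77


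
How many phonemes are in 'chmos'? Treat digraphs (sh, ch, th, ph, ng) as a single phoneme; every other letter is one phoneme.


Parsing 'chmos' greedily, digraphs first:
  'ch' -> digraph (1 consonant phoneme) (phonemes so far: 1)
  'm' -> consonant phoneme (phonemes so far: 2)
  'o' -> vowel phoneme (phonemes so far: 3)
  's' -> consonant phoneme (phonemes so far: 4)
Total phonemes: 4

4


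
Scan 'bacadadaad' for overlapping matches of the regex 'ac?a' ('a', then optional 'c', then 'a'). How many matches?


Pattern: ac?a means 'a', then optional 'c', then 'a'.
Scanning 'bacadadaad' position-by-position:
  Pos 0: window 'bac' -> no
  Pos 1: window 'aca' -> MATCH
  Pos 2: window 'cad' -> no
  Pos 3: window 'ada' -> no
  Pos 4: window 'dad' -> no
  Pos 5: window 'ada' -> no
  Pos 6: window 'daa' -> no
  Pos 7: window 'aad' -> MATCH
  Pos 8: window 'ad' -> no
  Pos 9: window 'd' -> no
Total matches: 2

2


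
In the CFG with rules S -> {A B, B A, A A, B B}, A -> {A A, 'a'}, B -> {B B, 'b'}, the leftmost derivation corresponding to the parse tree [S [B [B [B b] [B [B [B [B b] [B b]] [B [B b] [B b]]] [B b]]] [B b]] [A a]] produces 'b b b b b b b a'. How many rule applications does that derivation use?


Every bracketed nonterminal node [X ...] in the tree is produced by exactly one rule application.
Reading the tree off as a leftmost derivation:
  Step 1: S  =>  B A   (applied S -> B A)
  Step 2: B A  =>  B B A   (applied B -> B B)
  Step 3: B B A  =>  B B B A   (applied B -> B B)
  Step 4: B B B A  =>  b B B A   (applied B -> b)
  Step 5: b B B A  =>  b B B B A   (applied B -> B B)
  Step 6: b B B B A  =>  b B B B B A   (applied B -> B B)
  Step 7: b B B B B A  =>  b B B B B B A   (applied B -> B B)
  Step 8: b B B B B B A  =>  b b B B B B A   (applied B -> b)
  Step 9: b b B B B B A  =>  b b b B B B A   (applied B -> b)
  Step 10: b b b B B B A  =>  b b b B B B B A   (applied B -> B B)
  Step 11: b b b B B B B A  =>  b b b b B B B A   (applied B -> b)
  Step 12: b b b b B B B A  =>  b b b b b B B A   (applied B -> b)
  Step 13: b b b b b B B A  =>  b b b b b b B A   (applied B -> b)
  Step 14: b b b b b b B A  =>  b b b b b b b A   (applied B -> b)
  Step 15: b b b b b b b A  =>  b b b b b b b a   (applied A -> a)
Final yield: b b b b b b b a
Total rewrite steps: 15

15


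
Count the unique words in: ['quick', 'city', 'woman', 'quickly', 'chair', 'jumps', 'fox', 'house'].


Listing all tokens and tracking unique types:
  Token 1: 'quick' -> NEW (unique so far: 1)
  Token 2: 'city' -> NEW (unique so far: 2)
  Token 3: 'woman' -> NEW (unique so far: 3)
  Token 4: 'quickly' -> NEW (unique so far: 4)
  Token 5: 'chair' -> NEW (unique so far: 5)
  Token 6: 'jumps' -> NEW (unique so far: 6)
  Token 7: 'fox' -> NEW (unique so far: 7)
  Token 8: 'house' -> NEW (unique so far: 8)
Unique types: ('chair', 'city', 'fox', 'house', 'jumps', 'quick', 'quickly', 'woman')
Vocabulary size: 8

8


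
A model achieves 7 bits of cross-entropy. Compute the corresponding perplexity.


Perplexity formula: PP = 2^H
H = 7
PP = 2^7
Steps: 2^1 = 2, 2^2 = 4, 2^3 = 8, 2^4 = 16, 2^5 = 32, 2^6 = 64, 2^7 = 128
PP = 128

128


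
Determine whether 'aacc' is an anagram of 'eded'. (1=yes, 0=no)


Sort characters of 'aacc': 'aacc'
Sort characters of 'eded': 'ddee'
Sorted forms differ -> they are NOT anagrams
Result: 0

0


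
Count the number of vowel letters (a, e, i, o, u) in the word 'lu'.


Scanning each character of 'lu':
  Position 1: 'l' -> consonant (running count: 0)
  Position 2: 'u' -> vowel (running count: 1)
Total vowels: 1

1


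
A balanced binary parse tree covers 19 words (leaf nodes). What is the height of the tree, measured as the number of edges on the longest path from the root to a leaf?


In a balanced binary tree with n leaves the deepest leaf is ceil(log2(n)) edges below the root.
log2(19) = 4.2479
ceil(4.2479) = 5
height (edges) = 5

5


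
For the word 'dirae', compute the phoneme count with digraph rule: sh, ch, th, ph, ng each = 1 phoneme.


Parsing 'dirae' greedily, digraphs first:
  'd' -> consonant phoneme (phonemes so far: 1)
  'i' -> vowel phoneme (phonemes so far: 2)
  'r' -> consonant phoneme (phonemes so far: 3)
  'a' -> vowel phoneme (phonemes so far: 4)
  'e' -> vowel phoneme (phonemes so far: 5)
Total phonemes: 5

5


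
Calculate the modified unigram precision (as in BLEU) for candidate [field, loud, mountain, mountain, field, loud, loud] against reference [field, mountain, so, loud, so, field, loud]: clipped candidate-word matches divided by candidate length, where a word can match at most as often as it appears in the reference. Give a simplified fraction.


Reference word counts: {'field': 2, 'loud': 2, 'mountain': 1, 'so': 2}
Checking each candidate word (with clipping):
  'field' -> in reference (ref count 2, used 1/2) -> match (matches: 1)
  'loud' -> in reference (ref count 2, used 1/2) -> match (matches: 2)
  'mountain' -> in reference (ref count 1, used 1/1) -> match (matches: 3)
  'mountain' -> ref count 1 already used up (1/1) -> clipped, no match (matches: 3)
  'field' -> in reference (ref count 2, used 2/2) -> match (matches: 4)
  'loud' -> in reference (ref count 2, used 2/2) -> match (matches: 5)
  'loud' -> ref count 2 already used up (2/2) -> clipped, no match (matches: 5)
Clipped matches: 5, Candidate length: 7
Precision = 5/7

5/7


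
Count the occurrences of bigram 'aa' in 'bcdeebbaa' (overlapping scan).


Scanning 'bcdeebbaa' for bigram 'aa':
  Position 0: 'bc' -> no
  Position 1: 'cd' -> no
  Position 2: 'de' -> no
  Position 3: 'ee' -> no
  Position 4: 'eb' -> no
  Position 5: 'bb' -> no
  Position 6: 'ba' -> no
  Position 7: 'aa' -> MATCH
Total matches: 1

1


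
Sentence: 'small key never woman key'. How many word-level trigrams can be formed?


Word trigrams from [5] words:
  Trigram 1: (small key never)
  Trigram 2: (key never woman)
  Trigram 3: (never woman key)
Total word trigrams: 5 - 2 = 3

3


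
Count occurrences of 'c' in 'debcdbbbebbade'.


Scanning 'debcdbbbebbade' for 'c':
  Position 3: 'c' -> MATCH (count: 1)
Total occurrences of 'c': 1

1


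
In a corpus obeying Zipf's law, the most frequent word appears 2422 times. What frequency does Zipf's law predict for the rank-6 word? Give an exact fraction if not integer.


Zipf's law: freq(rank) = f1 / rank
f1 = 2422, rank = 6
freq = 2422 / 6
GCD(2422, 6) = 2
Simplified: 1211/3

1211/3


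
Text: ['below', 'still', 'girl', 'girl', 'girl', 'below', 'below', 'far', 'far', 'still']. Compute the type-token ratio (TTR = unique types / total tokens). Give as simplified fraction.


Tokens: 10
Unique types: ('below', 'far', 'girl', 'still') = 4
TTR = 4/10
Simplify: divide both by 2 -> 2/5
TTR = 2/5

2/5


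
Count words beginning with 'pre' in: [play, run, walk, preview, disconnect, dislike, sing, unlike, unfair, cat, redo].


Checking each word for prefix 'pre':
  'play' -> no (count: 0)
  'run' -> no (count: 0)
  'walk' -> no (count: 0)
  'preview' -> YES, starts with 'pre' (count: 1)
  'disconnect' -> no (count: 1)
  'dislike' -> no (count: 1)
  'sing' -> no (count: 1)
  'unlike' -> no (count: 1)
  'unfair' -> no (count: 1)
  'cat' -> no (count: 1)
  'redo' -> no (count: 1)
Total with prefix 'pre': 1

1


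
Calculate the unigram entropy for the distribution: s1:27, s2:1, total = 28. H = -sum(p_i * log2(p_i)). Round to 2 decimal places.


Computing entropy H = -sum(p_i * log2(p_i)):
  s1: p = 27/28 = 0.9643, -p*log2(p) = 0.0506
  s2: p = 1/28 = 0.0357, -p*log2(p) = 0.1717
H = sum of terms = 0.2223
Rounded to 2 decimals: 0.22

0.22


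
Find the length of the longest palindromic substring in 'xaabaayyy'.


Scanning 'xaabaayyy' for palindromic substrings.
Substring at positions 1-5: 'aabaa'.
Check: reverse('aabaa') = 'aabaa' -> palindrome confirmed.
Neighbouring characters ('x' / 'y') break symmetry, so it cannot extend further.
No longer palindromic substring exists; longest length = 5

5


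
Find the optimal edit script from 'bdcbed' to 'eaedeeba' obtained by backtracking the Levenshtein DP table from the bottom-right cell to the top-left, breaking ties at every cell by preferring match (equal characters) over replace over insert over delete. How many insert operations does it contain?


Edit distance = 7. Backtracking from cell (6, 8) with preference match > replace > insert > delete,
then listing the resulting alignment 'bdcbed' -> 'eaedeeba' left to right:
  Step 1: insert 'e' [insertion #1]
  Step 2: insert 'a' [insertion #2]
  Step 3: replace b->e
  Step 4: keep 'd'
  Step 5: replace c->e
  Step 6: replace b->e
  Step 7: replace e->b
  Step 8: replace d->a
Total insertions: 2

2


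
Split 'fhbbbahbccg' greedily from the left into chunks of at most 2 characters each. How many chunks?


'fhbbbahbccg' has 11 characters.
Chunking with max size 2:
  Chunk 1: 'fh' (positions 0-1)
  Chunk 2: 'bb' (positions 2-3)
  Chunk 3: 'ba' (positions 4-5)
  Chunk 4: 'hb' (positions 6-7)
  Chunk 5: 'cc' (positions 8-9)
  Chunk 6: 'g' (positions 10-10)
Total chunks: ceil(11 / 2) = 6

6


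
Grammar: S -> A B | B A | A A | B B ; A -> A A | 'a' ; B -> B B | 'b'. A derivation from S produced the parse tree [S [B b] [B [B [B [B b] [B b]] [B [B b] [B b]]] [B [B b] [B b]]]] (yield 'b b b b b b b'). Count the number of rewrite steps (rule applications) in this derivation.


Every bracketed nonterminal node [X ...] in the tree is produced by exactly one rule application.
Reading the tree off as a leftmost derivation:
  Step 1: S  =>  B B   (applied S -> B B)
  Step 2: B B  =>  b B   (applied B -> b)
  Step 3: b B  =>  b B B   (applied B -> B B)
  Step 4: b B B  =>  b B B B   (applied B -> B B)
  Step 5: b B B B  =>  b B B B B   (applied B -> B B)
  Step 6: b B B B B  =>  b b B B B   (applied B -> b)
  Step 7: b b B B B  =>  b b b B B   (applied B -> b)
  Step 8: b b b B B  =>  b b b B B B   (applied B -> B B)
  Step 9: b b b B B B  =>  b b b b B B   (applied B -> b)
  Step 10: b b b b B B  =>  b b b b b B   (applied B -> b)
  Step 11: b b b b b B  =>  b b b b b B B   (applied B -> B B)
  Step 12: b b b b b B B  =>  b b b b b b B   (applied B -> b)
  Step 13: b b b b b b B  =>  b b b b b b b   (applied B -> b)
Final yield: b b b b b b b
Total rewrite steps: 13

13


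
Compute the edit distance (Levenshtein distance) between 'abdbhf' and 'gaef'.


Building DP table for s1='abdbhf' (len 6) and s2='gaef' (len 4):
       g  a  e  f
    0  1  2  3  4
  a 1  1  1  2  3
  b 2  2  2  2  3
  d 3  3  3  3  3
  b 4  4  4  4  4
  h 5  5  5  5  5
  f 6  6  6  6  5
Edit distance = dp[6][4] = 5

5


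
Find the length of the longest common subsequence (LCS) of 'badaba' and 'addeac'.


DP table for LCS of 'badaba' and 'addeac':
       a  d  d  e  a  c
    0  0  0  0  0  0  0
  b 0  0  0  0  0  0  0
  a 0  1  1  1  1  1  1
  d 0  1  2  2  2  2  2
  a 0  1  2  2  2  3  3
  b 0  1  2  2  2  3  3
  a 0  1  2  2  2  3  3
LCS: 'ada'
LCS length = 3

3


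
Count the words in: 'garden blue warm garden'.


Counting words by splitting on spaces:
  Word 1: 'garden'
  Word 2: 'blue'
  Word 3: 'warm'
  Word 4: 'garden'
Total words: 4

4


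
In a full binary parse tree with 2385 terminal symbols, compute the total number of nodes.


Leaf nodes (terminals): 2385
Internal nodes = n - 1 = 2385 - 1 = 2384
Total = leaves + internal = 2385 + 2384 = 4769

4769


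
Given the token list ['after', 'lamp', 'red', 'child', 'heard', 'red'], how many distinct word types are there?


Listing all tokens and tracking unique types:
  Token 1: 'after' -> NEW (unique so far: 1)
  Token 2: 'lamp' -> NEW (unique so far: 2)
  Token 3: 'red' -> NEW (unique so far: 3)
  Token 4: 'child' -> NEW (unique so far: 4)
  Token 5: 'heard' -> NEW (unique so far: 5)
  Token 6: 'red' -> duplicate (unique so far: 5)
Unique types: ('after', 'child', 'heard', 'lamp', 'red')
Vocabulary size: 5

5


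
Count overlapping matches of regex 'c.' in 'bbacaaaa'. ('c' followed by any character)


Pattern: c. means 'c' followed by any character.
Scanning 'bbacaaaa' position-by-position:
  Pos 0: window 'bb' -> no
  Pos 1: window 'ba' -> no
  Pos 2: window 'ac' -> no
  Pos 3: window 'ca' -> MATCH
  Pos 4: window 'aa' -> no
  Pos 5: window 'aa' -> no
  Pos 6: window 'aa' -> no
  Pos 7: window 'a' -> no
Total matches: 1

1


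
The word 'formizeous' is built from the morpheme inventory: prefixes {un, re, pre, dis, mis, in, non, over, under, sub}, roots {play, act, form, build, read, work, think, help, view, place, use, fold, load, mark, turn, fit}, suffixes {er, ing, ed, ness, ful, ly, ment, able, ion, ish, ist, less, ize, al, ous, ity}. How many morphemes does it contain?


Segmenting 'formizeous' against the inventory:
  'form' -> root (morpheme 1)
  'ize' -> suffix (morpheme 2)
  'ous' -> suffix (morpheme 3)
Total morphemes: 3

3


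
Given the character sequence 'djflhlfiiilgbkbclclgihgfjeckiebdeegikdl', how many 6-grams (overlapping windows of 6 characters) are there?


String 'djflhlfiiilgbkbclclgihgfjeckiebdeegikdl' has length L = 39.
Number of overlapping n-grams = L - n + 1
Substituting: 39 - 6 + 1 = 34

34


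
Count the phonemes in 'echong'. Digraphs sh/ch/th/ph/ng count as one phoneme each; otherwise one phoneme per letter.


Parsing 'echong' greedily, digraphs first:
  'e' -> vowel phoneme (phonemes so far: 1)
  'ch' -> digraph (1 consonant phoneme) (phonemes so far: 2)
  'o' -> vowel phoneme (phonemes so far: 3)
  'ng' -> digraph (1 consonant phoneme) (phonemes so far: 4)
Total phonemes: 4

4


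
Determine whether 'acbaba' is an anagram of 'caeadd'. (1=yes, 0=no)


Sort characters of 'acbaba': 'aaabbc'
Sort characters of 'caeadd': 'aacdde'
Sorted forms differ -> they are NOT anagrams
Result: 0

0


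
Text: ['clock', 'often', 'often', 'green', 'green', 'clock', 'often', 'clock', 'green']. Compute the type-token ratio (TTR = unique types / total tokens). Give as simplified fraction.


Tokens: 9
Unique types: ('clock', 'green', 'often') = 3
TTR = 3/9
Simplify: divide both by 3 -> 1/3
TTR = 1/3

1/3


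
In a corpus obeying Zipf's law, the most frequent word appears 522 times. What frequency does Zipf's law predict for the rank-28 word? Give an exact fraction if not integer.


Zipf's law: freq(rank) = f1 / rank
f1 = 522, rank = 28
freq = 522 / 28
GCD(522, 28) = 2
Simplified: 261/14

261/14


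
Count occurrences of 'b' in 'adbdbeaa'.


Scanning 'adbdbeaa' for 'b':
  Position 2: 'b' -> MATCH (count: 1)
  Position 4: 'b' -> MATCH (count: 2)
Total occurrences of 'b': 2

2


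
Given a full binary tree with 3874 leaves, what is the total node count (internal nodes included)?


Leaf nodes (terminals): 3874
Internal nodes = n - 1 = 3874 - 1 = 3873
Total = leaves + internal = 3874 + 3873 = 7747

7747


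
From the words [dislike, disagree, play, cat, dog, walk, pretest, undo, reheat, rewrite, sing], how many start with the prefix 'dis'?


Checking each word for prefix 'dis':
  'dislike' -> YES, starts with 'dis' (count: 1)
  'disagree' -> YES, starts with 'dis' (count: 2)
  'play' -> no (count: 2)
  'cat' -> no (count: 2)
  'dog' -> no (count: 2)
  'walk' -> no (count: 2)
  'pretest' -> no (count: 2)
  'undo' -> no (count: 2)
  'reheat' -> no (count: 2)
  'rewrite' -> no (count: 2)
  'sing' -> no (count: 2)
Total with prefix 'dis': 2

2


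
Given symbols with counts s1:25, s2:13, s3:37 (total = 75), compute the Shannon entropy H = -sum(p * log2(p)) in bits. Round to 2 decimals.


Computing entropy H = -sum(p_i * log2(p_i)):
  s1: p = 25/75 = 0.3333, -p*log2(p) = 0.5283
  s2: p = 13/75 = 0.1733, -p*log2(p) = 0.4383
  s3: p = 37/75 = 0.4933, -p*log2(p) = 0.5029
H = sum of terms = 1.4695
Rounded to 2 decimals: 1.47

1.47


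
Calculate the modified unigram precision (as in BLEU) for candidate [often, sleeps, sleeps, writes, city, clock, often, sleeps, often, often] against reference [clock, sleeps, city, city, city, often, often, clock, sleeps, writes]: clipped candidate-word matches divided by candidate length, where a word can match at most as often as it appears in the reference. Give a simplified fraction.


Reference word counts: {'city': 3, 'clock': 2, 'often': 2, 'sleeps': 2, 'writes': 1}
Checking each candidate word (with clipping):
  'often' -> in reference (ref count 2, used 1/2) -> match (matches: 1)
  'sleeps' -> in reference (ref count 2, used 1/2) -> match (matches: 2)
  'sleeps' -> in reference (ref count 2, used 2/2) -> match (matches: 3)
  'writes' -> in reference (ref count 1, used 1/1) -> match (matches: 4)
  'city' -> in reference (ref count 3, used 1/3) -> match (matches: 5)
  'clock' -> in reference (ref count 2, used 1/2) -> match (matches: 6)
  'often' -> in reference (ref count 2, used 2/2) -> match (matches: 7)
  'sleeps' -> ref count 2 already used up (2/2) -> clipped, no match (matches: 7)
  'often' -> ref count 2 already used up (2/2) -> clipped, no match (matches: 7)
  'often' -> ref count 2 already used up (2/2) -> clipped, no match (matches: 7)
Clipped matches: 7, Candidate length: 10
Precision = 7/10

7/10


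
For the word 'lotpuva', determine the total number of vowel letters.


Scanning each character of 'lotpuva':
  Position 1: 'l' -> consonant (running count: 0)
  Position 2: 'o' -> vowel (running count: 1)
  Position 3: 't' -> consonant (running count: 1)
  Position 4: 'p' -> consonant (running count: 1)
  Position 5: 'u' -> vowel (running count: 2)
  Position 6: 'v' -> consonant (running count: 2)
  Position 7: 'a' -> vowel (running count: 3)
Total vowels: 3

3


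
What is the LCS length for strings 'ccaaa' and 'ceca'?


DP table for LCS of 'ccaaa' and 'ceca':
       c  e  c  a
    0  0  0  0  0
  c 0  1  1  1  1
  c 0  1  1  2  2
  a 0  1  1  2  3
  a 0  1  1  2  3
  a 0  1  1  2  3
LCS: 'cca'
LCS length = 3

3


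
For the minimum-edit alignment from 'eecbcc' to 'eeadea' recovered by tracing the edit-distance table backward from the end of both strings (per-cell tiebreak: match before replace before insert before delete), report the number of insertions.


Edit distance = 4. Backtracking from cell (6, 6) with preference match > replace > insert > delete,
then listing the resulting alignment 'eecbcc' -> 'eeadea' left to right:
  Step 1: keep 'e'
  Step 2: keep 'e'
  Step 3: replace c->a
  Step 4: replace b->d
  Step 5: replace c->e
  Step 6: replace c->a
Total insertions: 0

0


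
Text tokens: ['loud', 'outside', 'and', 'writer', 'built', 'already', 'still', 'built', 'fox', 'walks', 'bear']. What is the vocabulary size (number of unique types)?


Listing all tokens and tracking unique types:
  Token 1: 'loud' -> NEW (unique so far: 1)
  Token 2: 'outside' -> NEW (unique so far: 2)
  Token 3: 'and' -> NEW (unique so far: 3)
  Token 4: 'writer' -> NEW (unique so far: 4)
  Token 5: 'built' -> NEW (unique so far: 5)
  Token 6: 'already' -> NEW (unique so far: 6)
  Token 7: 'still' -> NEW (unique so far: 7)
  Token 8: 'built' -> duplicate (unique so far: 7)
  Token 9: 'fox' -> NEW (unique so far: 8)
  Token 10: 'walks' -> NEW (unique so far: 9)
  Token 11: 'bear' -> NEW (unique so far: 10)
Unique types: ('already', 'and', 'bear', 'built', 'fox', 'loud', 'outside', 'still', 'walks', 'writer')
Vocabulary size: 10

10


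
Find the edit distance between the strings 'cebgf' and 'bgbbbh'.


Building DP table for s1='cebgf' (len 5) and s2='bgbbbh' (len 6):
       b  g  b  b  b  h
    0  1  2  3  4  5  6
  c 1  1  2  3  4  5  6
  e 2  2  2  3  4  5  6
  b 3  2  3  2  3  4  5
  g 4  3  2  3  3  4  5
  f 5  4  3  3  4  4  5
Edit distance = dp[5][6] = 5

5


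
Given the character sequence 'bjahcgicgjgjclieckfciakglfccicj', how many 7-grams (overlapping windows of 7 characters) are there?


String 'bjahcgicgjgjclieckfciakglfccicj' has length L = 31.
Number of overlapping n-grams = L - n + 1
Substituting: 31 - 7 + 1 = 25

25


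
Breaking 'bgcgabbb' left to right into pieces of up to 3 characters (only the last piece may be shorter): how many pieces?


'bgcgabbb' has 8 characters.
Chunking with max size 3:
  Chunk 1: 'bgc' (positions 0-2)
  Chunk 2: 'gab' (positions 3-5)
  Chunk 3: 'bb' (positions 6-7)
Total chunks: ceil(8 / 3) = 3

3


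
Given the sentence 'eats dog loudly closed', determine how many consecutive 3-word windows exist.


Word trigrams from [4] words:
  Trigram 1: (eats dog loudly)
  Trigram 2: (dog loudly closed)
Total word trigrams: 4 - 2 = 2

2


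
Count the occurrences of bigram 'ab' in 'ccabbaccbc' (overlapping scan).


Scanning 'ccabbaccbc' for bigram 'ab':
  Position 0: 'cc' -> no
  Position 1: 'ca' -> no
  Position 2: 'ab' -> MATCH
  Position 3: 'bb' -> no
  Position 4: 'ba' -> no
  Position 5: 'ac' -> no
  Position 6: 'cc' -> no
  Position 7: 'cb' -> no
  Position 8: 'bc' -> no
Total matches: 1

1


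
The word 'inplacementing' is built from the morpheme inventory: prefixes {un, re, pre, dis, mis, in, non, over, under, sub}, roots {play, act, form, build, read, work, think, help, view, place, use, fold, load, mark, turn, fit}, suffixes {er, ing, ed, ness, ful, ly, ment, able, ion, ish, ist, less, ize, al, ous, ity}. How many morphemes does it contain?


Segmenting 'inplacementing' against the inventory:
  'in' -> prefix (morpheme 1)
  'place' -> root (morpheme 2)
  'ment' -> suffix (morpheme 3)
  'ing' -> suffix (morpheme 4)
Total morphemes: 4

4


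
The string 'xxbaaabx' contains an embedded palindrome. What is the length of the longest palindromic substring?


Scanning 'xxbaaabx' for palindromic substrings.
Substring at positions 1-7: 'xbaaabx'.
Check: reverse('xbaaabx') = 'xbaaabx' -> palindrome confirmed.
Neighbouring characters ('x' / '-') break symmetry, so it cannot extend further.
No longer palindromic substring exists; longest length = 7

7


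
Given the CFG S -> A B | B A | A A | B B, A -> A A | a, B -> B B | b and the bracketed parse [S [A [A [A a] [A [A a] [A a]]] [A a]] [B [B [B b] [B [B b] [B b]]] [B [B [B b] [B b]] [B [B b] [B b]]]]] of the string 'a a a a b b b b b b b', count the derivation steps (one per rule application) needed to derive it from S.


Every bracketed nonterminal node [X ...] in the tree is produced by exactly one rule application.
Reading the tree off as a leftmost derivation:
  Step 1: S  =>  A B   (applied S -> A B)
  Step 2: A B  =>  A A B   (applied A -> A A)
  Step 3: A A B  =>  A A A B   (applied A -> A A)
  Step 4: A A A B  =>  a A A B   (applied A -> a)
  Step 5: a A A B  =>  a A A A B   (applied A -> A A)
  Step 6: a A A A B  =>  a a A A B   (applied A -> a)
  Step 7: a a A A B  =>  a a a A B   (applied A -> a)
  Step 8: a a a A B  =>  a a a a B   (applied A -> a)
  Step 9: a a a a B  =>  a a a a B B   (applied B -> B B)
  Step 10: a a a a B B  =>  a a a a B B B   (applied B -> B B)
  Step 11: a a a a B B B  =>  a a a a b B B   (applied B -> b)
  Step 12: a a a a b B B  =>  a a a a b B B B   (applied B -> B B)
  Step 13: a a a a b B B B  =>  a a a a b b B B   (applied B -> b)
  Step 14: a a a a b b B B  =>  a a a a b b b B   (applied B -> b)
  Step 15: a a a a b b b B  =>  a a a a b b b B B   (applied B -> B B)
  Step 16: a a a a b b b B B  =>  a a a a b b b B B B   (applied B -> B B)
  Step 17: a a a a b b b B B B  =>  a a a a b b b b B B   (applied B -> b)
  Step 18: a a a a b b b b B B  =>  a a a a b b b b b B   (applied B -> b)
  Step 19: a a a a b b b b b B  =>  a a a a b b b b b B B   (applied B -> B B)
  Step 20: a a a a b b b b b B B  =>  a a a a b b b b b b B   (applied B -> b)
  Step 21: a a a a b b b b b b B  =>  a a a a b b b b b b b   (applied B -> b)
Final yield: a a a a b b b b b b b
Total rewrite steps: 21

21


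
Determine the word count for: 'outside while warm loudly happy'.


Counting words by splitting on spaces:
  Word 1: 'outside'
  Word 2: 'while'
  Word 3: 'warm'
  Word 4: 'loudly'
  Word 5: 'happy'
Total words: 5

5


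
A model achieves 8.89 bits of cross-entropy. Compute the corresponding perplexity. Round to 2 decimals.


Perplexity formula: PP = 2^H
H = 8.89
PP = 2^8.89
Decompose: 2^8.89 = 2^8 * 2^0.89
2^8 = 256, 2^0.89 ~ 1.8531761
PP ~ 256 * 1.8531761 = 474.4130816
Rounded to 2 decimals: 474.41

474.41


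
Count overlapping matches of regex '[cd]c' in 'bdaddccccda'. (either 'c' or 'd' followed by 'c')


Pattern: [cd]c means either 'c' or 'd' followed by 'c'.
Scanning 'bdaddccccda' position-by-position:
  Pos 0: window 'bd' -> no
  Pos 1: window 'da' -> no
  Pos 2: window 'ad' -> no
  Pos 3: window 'dd' -> no
  Pos 4: window 'dc' -> MATCH
  Pos 5: window 'cc' -> MATCH
  Pos 6: window 'cc' -> MATCH
  Pos 7: window 'cc' -> MATCH
  Pos 8: window 'cd' -> no
  Pos 9: window 'da' -> no
  Pos 10: window 'a' -> no
Total matches: 4

4


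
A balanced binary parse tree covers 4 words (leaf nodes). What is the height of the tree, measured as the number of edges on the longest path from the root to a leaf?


In a balanced binary tree with n leaves the deepest leaf is ceil(log2(n)) edges below the root.
log2(4) = 2.0000
ceil(2.0000) = 2
height (edges) = 2

2


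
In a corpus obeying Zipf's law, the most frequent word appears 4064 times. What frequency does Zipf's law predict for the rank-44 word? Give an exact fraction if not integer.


Zipf's law: freq(rank) = f1 / rank
f1 = 4064, rank = 44
freq = 4064 / 44
GCD(4064, 44) = 4
Simplified: 1016/11

1016/11


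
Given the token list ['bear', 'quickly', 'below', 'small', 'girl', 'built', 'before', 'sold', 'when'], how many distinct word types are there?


Listing all tokens and tracking unique types:
  Token 1: 'bear' -> NEW (unique so far: 1)
  Token 2: 'quickly' -> NEW (unique so far: 2)
  Token 3: 'below' -> NEW (unique so far: 3)
  Token 4: 'small' -> NEW (unique so far: 4)
  Token 5: 'girl' -> NEW (unique so far: 5)
  Token 6: 'built' -> NEW (unique so far: 6)
  Token 7: 'before' -> NEW (unique so far: 7)
  Token 8: 'sold' -> NEW (unique so far: 8)
  Token 9: 'when' -> NEW (unique so far: 9)
Unique types: ('bear', 'before', 'below', 'built', 'girl', 'quickly', 'small', 'sold', 'when')
Vocabulary size: 9

9


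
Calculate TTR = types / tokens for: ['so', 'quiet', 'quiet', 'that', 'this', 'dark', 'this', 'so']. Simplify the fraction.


Tokens: 8
Unique types: ('dark', 'quiet', 'so', 'that', 'this') = 5
TTR = 5/8
Already in lowest terms.

5/8


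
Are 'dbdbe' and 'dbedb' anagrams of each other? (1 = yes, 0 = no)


Sort characters of 'dbdbe': 'bbdde'
Sort characters of 'dbedb': 'bbdde'
Sorted forms match -> they ARE anagrams
Result: 1

1


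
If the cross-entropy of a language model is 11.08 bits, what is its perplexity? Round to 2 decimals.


Perplexity formula: PP = 2^H
H = 11.08
PP = 2^11.08
Decompose: 2^11.08 = 2^11 * 2^0.08
2^11 = 2048, 2^0.08 ~ 1.0570180
PP ~ 2048 * 1.0570180 = 2164.7728640
Rounded to 2 decimals: 2164.77

2164.77


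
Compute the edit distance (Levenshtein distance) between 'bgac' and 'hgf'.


Building DP table for s1='bgac' (len 4) and s2='hgf' (len 3):
       h  g  f
    0  1  2  3
  b 1  1  2  3
  g 2  2  1  2
  a 3  3  2  2
  c 4  4  3  3
Edit distance = dp[4][3] = 3

3


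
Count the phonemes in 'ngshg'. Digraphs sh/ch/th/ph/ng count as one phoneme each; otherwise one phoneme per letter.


Parsing 'ngshg' greedily, digraphs first:
  'ng' -> digraph (1 consonant phoneme) (phonemes so far: 1)
  'sh' -> digraph (1 consonant phoneme) (phonemes so far: 2)
  'g' -> consonant phoneme (phonemes so far: 3)
Total phonemes: 3

3


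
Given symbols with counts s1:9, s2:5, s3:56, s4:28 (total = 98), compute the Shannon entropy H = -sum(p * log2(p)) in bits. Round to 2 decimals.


Computing entropy H = -sum(p_i * log2(p_i)):
  s1: p = 9/98 = 0.0918, -p*log2(p) = 0.3164
  s2: p = 5/98 = 0.0510, -p*log2(p) = 0.2190
  s3: p = 56/98 = 0.5714, -p*log2(p) = 0.4613
  s4: p = 28/98 = 0.2857, -p*log2(p) = 0.5164
H = sum of terms = 1.5131
Rounded to 2 decimals: 1.51

1.51
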